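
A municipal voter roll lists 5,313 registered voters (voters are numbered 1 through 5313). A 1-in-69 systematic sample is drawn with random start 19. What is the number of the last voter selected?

k = 69
77th selection = r + (77−1)·k = 19 + 76×69 = 19 + 5244 = 5263

5263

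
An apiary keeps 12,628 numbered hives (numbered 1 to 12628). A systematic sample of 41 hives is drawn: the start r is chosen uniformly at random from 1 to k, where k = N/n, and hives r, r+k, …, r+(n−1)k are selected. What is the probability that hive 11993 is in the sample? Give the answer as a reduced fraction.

k = 12628/41 = 308.
Hive 11993 is selected iff r ≡ 11993 (mod 308); exactly one such r in {1,…,308}.
Inclusion probability = 1/308.

1/308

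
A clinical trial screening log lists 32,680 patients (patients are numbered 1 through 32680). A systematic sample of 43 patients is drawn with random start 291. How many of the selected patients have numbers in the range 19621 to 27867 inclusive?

k = 32680/43 = 760
First selection ≥ 19621: 291 + ⌈(19621−291)/760⌉·760 = 291 + 26×760 = 20051
Last selection ≤ 27867: 291 + ⌊(27867−291)/760⌋·760 = 291 + 36×760 = 27651
Count = 36 − 26 + 1 = 11

11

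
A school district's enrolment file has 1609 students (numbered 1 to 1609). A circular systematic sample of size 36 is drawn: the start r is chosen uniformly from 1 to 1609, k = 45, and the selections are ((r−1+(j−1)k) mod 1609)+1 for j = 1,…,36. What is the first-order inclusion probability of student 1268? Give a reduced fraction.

For each position j, as r ranges over 1…1609 the j-th selection hits every student exactly once, so student 1268 is selected for exactly 36 of the 1609 starts.
Inclusion probability = 36/1609.

36/1609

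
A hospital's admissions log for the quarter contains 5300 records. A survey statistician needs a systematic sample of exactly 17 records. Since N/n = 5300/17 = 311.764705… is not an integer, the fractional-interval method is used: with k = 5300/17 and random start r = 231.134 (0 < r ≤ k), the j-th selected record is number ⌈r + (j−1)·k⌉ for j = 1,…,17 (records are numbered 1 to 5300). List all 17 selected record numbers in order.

j=1: r + 0k = 231.134 → ⌈·⌉ = 232
j=2: r + 1k = 542.898705… → ⌈·⌉ = 543
j=3: r + 2k = 854.663411… → ⌈·⌉ = 855
j=4: r + 3k = 1166.428117… → ⌈·⌉ = 1167
j=5: r + 4k = 1478.192823… → ⌈·⌉ = 1479
j=6: r + 5k = 1789.957529… → ⌈·⌉ = 1790
j=7: r + 6k = 2101.722235… → ⌈·⌉ = 2102
j=8: r + 7k = 2413.486941… → ⌈·⌉ = 2414
j=9: r + 8k = 2725.251647… → ⌈·⌉ = 2726
j=10: r + 9k = 3037.016352… → ⌈·⌉ = 3038
j=11: r + 10k = 3348.781058… → ⌈·⌉ = 3349
j=12: r + 11k = 3660.545764… → ⌈·⌉ = 3661
j=13: r + 12k = 3972.310470… → ⌈·⌉ = 3973
j=14: r + 13k = 4284.075176… → ⌈·⌉ = 4285
j=15: r + 14k = 4595.839882… → ⌈·⌉ = 4596
j=16: r + 15k = 4907.604588… → ⌈·⌉ = 4908
j=17: r + 16k = 5219.369294… → ⌈·⌉ = 5220

232, 543, 855, 1167, 1479, 1790, 2102, 2414, 2726, 3038, 3349, 3661, 3973, 4285, 4596, 4908, 5220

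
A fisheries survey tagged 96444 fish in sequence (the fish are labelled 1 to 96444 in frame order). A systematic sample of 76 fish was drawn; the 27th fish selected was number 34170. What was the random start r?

k = 96444/76 = 1269
r = 34170 − (27−1)×1269 = 34170 − 32994 = 1176

1176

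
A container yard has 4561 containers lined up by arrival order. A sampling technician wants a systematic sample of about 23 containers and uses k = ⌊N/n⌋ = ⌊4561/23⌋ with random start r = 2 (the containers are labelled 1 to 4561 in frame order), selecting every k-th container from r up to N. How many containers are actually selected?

24

k = ⌊4561/23⌋ = 198
Achieved size = ⌊(4561 − 2)/198⌋ + 1 = ⌊4559/198⌋ + 1 = 23 + 1 = 24
(last selection: 2 + 23×198 = 4556 ≤ 4561; next would be 4754 > 4561)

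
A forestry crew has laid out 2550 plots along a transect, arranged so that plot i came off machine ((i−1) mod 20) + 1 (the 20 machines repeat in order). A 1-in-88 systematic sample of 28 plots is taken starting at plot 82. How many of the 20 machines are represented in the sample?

5

Consecutive selections differ by k = 88, so their machine numbers differ by 88 mod 20 = 8.
gcd(88, 20) = 4, so the sample visits 20/4 = 5 distinct residues mod 20.
Start 82 is machine 2; the machines hit are 2, 6, 10, 14, 18.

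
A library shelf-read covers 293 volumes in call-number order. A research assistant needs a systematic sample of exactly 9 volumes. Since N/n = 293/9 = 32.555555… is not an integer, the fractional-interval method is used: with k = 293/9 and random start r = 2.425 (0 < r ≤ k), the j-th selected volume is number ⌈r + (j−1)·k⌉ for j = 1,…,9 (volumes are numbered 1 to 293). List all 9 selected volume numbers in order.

3, 35, 68, 101, 133, 166, 198, 231, 263

j=1: r + 0k = 2.425 → ⌈·⌉ = 3
j=2: r + 1k = 34.980555… → ⌈·⌉ = 35
j=3: r + 2k = 67.536111… → ⌈·⌉ = 68
j=4: r + 3k = 100.091666… → ⌈·⌉ = 101
j=5: r + 4k = 132.647222… → ⌈·⌉ = 133
j=6: r + 5k = 165.202777… → ⌈·⌉ = 166
j=7: r + 6k = 197.758333… → ⌈·⌉ = 198
j=8: r + 7k = 230.313888… → ⌈·⌉ = 231
j=9: r + 8k = 262.869444… → ⌈·⌉ = 263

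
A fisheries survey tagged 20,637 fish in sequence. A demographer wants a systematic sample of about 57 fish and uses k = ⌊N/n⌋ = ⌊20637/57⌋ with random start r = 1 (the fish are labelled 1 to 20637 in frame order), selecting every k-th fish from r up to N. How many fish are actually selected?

k = ⌊20637/57⌋ = 362
Achieved size = ⌊(20637 − 1)/362⌋ + 1 = ⌊20636/362⌋ + 1 = 57 + 1 = 58
(last selection: 1 + 57×362 = 20635 ≤ 20637; next would be 20997 > 20637)

58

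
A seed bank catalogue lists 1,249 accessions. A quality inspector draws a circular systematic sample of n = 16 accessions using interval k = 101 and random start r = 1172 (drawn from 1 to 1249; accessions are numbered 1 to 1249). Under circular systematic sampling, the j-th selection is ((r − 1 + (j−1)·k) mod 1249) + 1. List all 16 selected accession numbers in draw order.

1172, 24, 125, 226, 327, 428, 529, 630, 731, 832, 933, 1034, 1135, 1236, 88, 189

Selection 1: 1172
Selection 2: 1172 + 101 = 1273 → 1273 − 1249 = 24
Selection 3: 24 + 101 = 125
Selection 4: 125 + 101 = 226
Selection 5: 226 + 101 = 327
Selection 6: 327 + 101 = 428
Selection 7: 428 + 101 = 529
Selection 8: 529 + 101 = 630
Selection 9: 630 + 101 = 731
Selection 10: 731 + 101 = 832
Selection 11: 832 + 101 = 933
Selection 12: 933 + 101 = 1034
Selection 13: 1034 + 101 = 1135
Selection 14: 1135 + 101 = 1236
Selection 15: 1236 + 101 = 1337 → 1337 − 1249 = 88
Selection 16: 88 + 101 = 189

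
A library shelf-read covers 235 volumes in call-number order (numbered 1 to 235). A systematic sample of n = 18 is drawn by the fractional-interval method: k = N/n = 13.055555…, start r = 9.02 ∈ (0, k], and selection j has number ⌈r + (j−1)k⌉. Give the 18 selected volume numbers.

10, 23, 36, 49, 62, 75, 88, 101, 114, 127, 140, 153, 166, 179, 192, 205, 218, 231

j=1: r + 0k = 9.02 → ⌈·⌉ = 10
j=2: r + 1k = 22.075555… → ⌈·⌉ = 23
j=3: r + 2k = 35.131111… → ⌈·⌉ = 36
j=4: r + 3k = 48.186666… → ⌈·⌉ = 49
j=5: r + 4k = 61.242222… → ⌈·⌉ = 62
j=6: r + 5k = 74.297777… → ⌈·⌉ = 75
j=7: r + 6k = 87.353333… → ⌈·⌉ = 88
j=8: r + 7k = 100.408888… → ⌈·⌉ = 101
j=9: r + 8k = 113.464444… → ⌈·⌉ = 114
j=10: r + 9k = 126.52 → ⌈·⌉ = 127
j=11: r + 10k = 139.575555… → ⌈·⌉ = 140
j=12: r + 11k = 152.631111… → ⌈·⌉ = 153
j=13: r + 12k = 165.686666… → ⌈·⌉ = 166
j=14: r + 13k = 178.742222… → ⌈·⌉ = 179
j=15: r + 14k = 191.797777… → ⌈·⌉ = 192
j=16: r + 15k = 204.853333… → ⌈·⌉ = 205
j=17: r + 16k = 217.908888… → ⌈·⌉ = 218
j=18: r + 17k = 230.964444… → ⌈·⌉ = 231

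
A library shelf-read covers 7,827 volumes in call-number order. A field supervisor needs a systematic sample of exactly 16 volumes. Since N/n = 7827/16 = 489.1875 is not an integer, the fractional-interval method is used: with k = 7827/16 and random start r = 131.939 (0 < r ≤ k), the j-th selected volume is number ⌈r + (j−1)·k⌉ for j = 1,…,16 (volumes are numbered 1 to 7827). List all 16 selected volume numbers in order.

132, 622, 1111, 1600, 2089, 2578, 3068, 3557, 4046, 4535, 5024, 5514, 6003, 6492, 6981, 7470

j=1: r + 0k = 131.939 → ⌈·⌉ = 132
j=2: r + 1k = 621.1265 → ⌈·⌉ = 622
j=3: r + 2k = 1110.314 → ⌈·⌉ = 1111
j=4: r + 3k = 1599.5015 → ⌈·⌉ = 1600
j=5: r + 4k = 2088.689 → ⌈·⌉ = 2089
j=6: r + 5k = 2577.8765 → ⌈·⌉ = 2578
j=7: r + 6k = 3067.064 → ⌈·⌉ = 3068
j=8: r + 7k = 3556.2515 → ⌈·⌉ = 3557
j=9: r + 8k = 4045.439 → ⌈·⌉ = 4046
j=10: r + 9k = 4534.6265 → ⌈·⌉ = 4535
j=11: r + 10k = 5023.814 → ⌈·⌉ = 5024
j=12: r + 11k = 5513.0015 → ⌈·⌉ = 5514
j=13: r + 12k = 6002.189 → ⌈·⌉ = 6003
j=14: r + 13k = 6491.3765 → ⌈·⌉ = 6492
j=15: r + 14k = 6980.564 → ⌈·⌉ = 6981
j=16: r + 15k = 7469.7515 → ⌈·⌉ = 7470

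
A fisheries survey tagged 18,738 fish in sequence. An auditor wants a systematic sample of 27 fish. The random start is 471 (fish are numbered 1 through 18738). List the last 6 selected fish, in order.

15045, 15739, 16433, 17127, 17821, 18515

k = N/n = 18738/27 = 694
22nd selection = 471 + 21×694 = 15045
23rd: 15045 + 694 = 15739
24th: 15739 + 694 = 16433
25th: 16433 + 694 = 17127
26th: 17127 + 694 = 17821
27th: 17821 + 694 = 18515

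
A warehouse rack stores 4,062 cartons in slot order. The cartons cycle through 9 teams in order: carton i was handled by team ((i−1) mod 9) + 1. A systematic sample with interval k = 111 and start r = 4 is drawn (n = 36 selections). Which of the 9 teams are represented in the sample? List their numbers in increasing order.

1, 4, 7

Consecutive selections differ by k = 111, so their team numbers differ by 111 mod 9 = 3.
gcd(111, 9) = 3, so the sample visits 9/3 = 3 distinct residues mod 9.
Start 4 is team 4; the teams hit are 1, 4, 7.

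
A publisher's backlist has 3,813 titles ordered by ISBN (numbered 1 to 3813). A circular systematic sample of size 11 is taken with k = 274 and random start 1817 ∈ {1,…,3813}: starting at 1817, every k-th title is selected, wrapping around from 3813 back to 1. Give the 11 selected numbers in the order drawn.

1817, 2091, 2365, 2639, 2913, 3187, 3461, 3735, 196, 470, 744

Selection 1: 1817
Selection 2: 1817 + 274 = 2091
Selection 3: 2091 + 274 = 2365
Selection 4: 2365 + 274 = 2639
Selection 5: 2639 + 274 = 2913
Selection 6: 2913 + 274 = 3187
Selection 7: 3187 + 274 = 3461
Selection 8: 3461 + 274 = 3735
Selection 9: 3735 + 274 = 4009 → 4009 − 3813 = 196
Selection 10: 196 + 274 = 470
Selection 11: 470 + 274 = 744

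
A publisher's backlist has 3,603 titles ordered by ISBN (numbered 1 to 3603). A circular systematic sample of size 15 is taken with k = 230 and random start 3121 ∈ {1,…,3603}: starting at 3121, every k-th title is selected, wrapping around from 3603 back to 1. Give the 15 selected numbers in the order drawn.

Selection 1: 3121
Selection 2: 3121 + 230 = 3351
Selection 3: 3351 + 230 = 3581
Selection 4: 3581 + 230 = 3811 → 3811 − 3603 = 208
Selection 5: 208 + 230 = 438
Selection 6: 438 + 230 = 668
Selection 7: 668 + 230 = 898
Selection 8: 898 + 230 = 1128
Selection 9: 1128 + 230 = 1358
Selection 10: 1358 + 230 = 1588
Selection 11: 1588 + 230 = 1818
Selection 12: 1818 + 230 = 2048
Selection 13: 2048 + 230 = 2278
Selection 14: 2278 + 230 = 2508
Selection 15: 2508 + 230 = 2738

3121, 3351, 3581, 208, 438, 668, 898, 1128, 1358, 1588, 1818, 2048, 2278, 2508, 2738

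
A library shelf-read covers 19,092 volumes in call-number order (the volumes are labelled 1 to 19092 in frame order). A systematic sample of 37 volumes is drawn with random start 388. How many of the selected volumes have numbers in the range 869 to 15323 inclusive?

28

k = 19092/37 = 516
First selection ≥ 869: 388 + ⌈(869−388)/516⌉·516 = 388 + 1×516 = 904
Last selection ≤ 15323: 388 + ⌊(15323−388)/516⌋·516 = 388 + 28×516 = 14836
Count = 28 − 1 + 1 = 28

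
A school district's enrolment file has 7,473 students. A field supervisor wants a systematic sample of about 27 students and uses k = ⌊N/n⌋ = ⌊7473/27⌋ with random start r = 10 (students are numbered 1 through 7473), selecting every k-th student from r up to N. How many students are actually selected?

28

k = ⌊7473/27⌋ = 276
Achieved size = ⌊(7473 − 10)/276⌋ + 1 = ⌊7463/276⌋ + 1 = 27 + 1 = 28
(last selection: 10 + 27×276 = 7462 ≤ 7473; next would be 7738 > 7473)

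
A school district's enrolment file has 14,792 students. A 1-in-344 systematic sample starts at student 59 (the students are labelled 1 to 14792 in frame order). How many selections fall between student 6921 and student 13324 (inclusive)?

19

k = 344
First selection ≥ 6921: 59 + ⌈(6921−59)/344⌉·344 = 59 + 20×344 = 6939
Last selection ≤ 13324: 59 + ⌊(13324−59)/344⌋·344 = 59 + 38×344 = 13131
Count = 38 − 20 + 1 = 19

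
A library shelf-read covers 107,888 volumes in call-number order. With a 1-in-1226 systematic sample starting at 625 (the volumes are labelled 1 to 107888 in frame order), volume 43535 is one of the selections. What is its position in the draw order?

36

k = 1226
position = (43535 − 625)/1226 + 1 = 42910/1226 + 1 = 35 + 1 = 36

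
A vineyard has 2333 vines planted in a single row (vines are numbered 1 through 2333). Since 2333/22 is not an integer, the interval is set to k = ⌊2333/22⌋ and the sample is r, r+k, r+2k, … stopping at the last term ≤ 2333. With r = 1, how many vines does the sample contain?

23

k = ⌊2333/22⌋ = 106
Achieved size = ⌊(2333 − 1)/106⌋ + 1 = ⌊2332/106⌋ + 1 = 22 + 1 = 23
(last selection: 1 + 22×106 = 2333 ≤ 2333; next would be 2439 > 2333)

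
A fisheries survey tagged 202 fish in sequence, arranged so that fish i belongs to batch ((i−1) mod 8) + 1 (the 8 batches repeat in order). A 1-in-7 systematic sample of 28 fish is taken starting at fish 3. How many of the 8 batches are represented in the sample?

8

Consecutive selections differ by k = 7, so their batch numbers differ by 7 mod 8 = 7.
gcd(7, 8) = 1, so the sample visits 8/1 = 8 distinct residues mod 8.
Start 3 is batch 3; the batches hit are 1, 2, 3, 4, 5, 6, 7, 8.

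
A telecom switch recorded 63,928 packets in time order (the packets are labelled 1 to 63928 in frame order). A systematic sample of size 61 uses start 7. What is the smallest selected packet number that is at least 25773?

26207

k = 63928/61 = 1048
Steps past start: ⌈(25773 − 7)/1048⌉ = ⌈25766/1048⌉ = 25
Selected packet: 7 + 25×1048 = 26207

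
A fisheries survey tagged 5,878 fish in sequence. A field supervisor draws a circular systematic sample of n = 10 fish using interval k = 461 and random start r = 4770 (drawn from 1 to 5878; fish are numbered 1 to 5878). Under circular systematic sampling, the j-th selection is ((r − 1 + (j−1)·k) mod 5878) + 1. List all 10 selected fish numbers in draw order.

4770, 5231, 5692, 275, 736, 1197, 1658, 2119, 2580, 3041

Selection 1: 4770
Selection 2: 4770 + 461 = 5231
Selection 3: 5231 + 461 = 5692
Selection 4: 5692 + 461 = 6153 → 6153 − 5878 = 275
Selection 5: 275 + 461 = 736
Selection 6: 736 + 461 = 1197
Selection 7: 1197 + 461 = 1658
Selection 8: 1658 + 461 = 2119
Selection 9: 2119 + 461 = 2580
Selection 10: 2580 + 461 = 3041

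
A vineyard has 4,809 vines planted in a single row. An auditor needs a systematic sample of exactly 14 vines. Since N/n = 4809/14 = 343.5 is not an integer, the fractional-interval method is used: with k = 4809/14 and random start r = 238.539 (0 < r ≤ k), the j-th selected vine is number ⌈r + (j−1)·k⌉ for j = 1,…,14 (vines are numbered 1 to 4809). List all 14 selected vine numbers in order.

239, 583, 926, 1270, 1613, 1957, 2300, 2644, 2987, 3331, 3674, 4018, 4361, 4705

j=1: r + 0k = 238.539 → ⌈·⌉ = 239
j=2: r + 1k = 582.039 → ⌈·⌉ = 583
j=3: r + 2k = 925.539 → ⌈·⌉ = 926
j=4: r + 3k = 1269.039 → ⌈·⌉ = 1270
j=5: r + 4k = 1612.539 → ⌈·⌉ = 1613
j=6: r + 5k = 1956.039 → ⌈·⌉ = 1957
j=7: r + 6k = 2299.539 → ⌈·⌉ = 2300
j=8: r + 7k = 2643.039 → ⌈·⌉ = 2644
j=9: r + 8k = 2986.539 → ⌈·⌉ = 2987
j=10: r + 9k = 3330.039 → ⌈·⌉ = 3331
j=11: r + 10k = 3673.539 → ⌈·⌉ = 3674
j=12: r + 11k = 4017.039 → ⌈·⌉ = 4018
j=13: r + 12k = 4360.539 → ⌈·⌉ = 4361
j=14: r + 13k = 4704.039 → ⌈·⌉ = 4705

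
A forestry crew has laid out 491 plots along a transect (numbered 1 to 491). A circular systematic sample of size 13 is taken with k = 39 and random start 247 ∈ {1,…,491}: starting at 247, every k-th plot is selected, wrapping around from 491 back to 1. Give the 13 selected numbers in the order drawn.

247, 286, 325, 364, 403, 442, 481, 29, 68, 107, 146, 185, 224

Selection 1: 247
Selection 2: 247 + 39 = 286
Selection 3: 286 + 39 = 325
Selection 4: 325 + 39 = 364
Selection 5: 364 + 39 = 403
Selection 6: 403 + 39 = 442
Selection 7: 442 + 39 = 481
Selection 8: 481 + 39 = 520 → 520 − 491 = 29
Selection 9: 29 + 39 = 68
Selection 10: 68 + 39 = 107
Selection 11: 107 + 39 = 146
Selection 12: 146 + 39 = 185
Selection 13: 185 + 39 = 224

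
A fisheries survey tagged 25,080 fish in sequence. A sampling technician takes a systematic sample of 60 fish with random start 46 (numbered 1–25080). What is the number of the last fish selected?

24708

k = 25080/60 = 418
60th selection = r + (60−1)·k = 46 + 59×418 = 46 + 24662 = 24708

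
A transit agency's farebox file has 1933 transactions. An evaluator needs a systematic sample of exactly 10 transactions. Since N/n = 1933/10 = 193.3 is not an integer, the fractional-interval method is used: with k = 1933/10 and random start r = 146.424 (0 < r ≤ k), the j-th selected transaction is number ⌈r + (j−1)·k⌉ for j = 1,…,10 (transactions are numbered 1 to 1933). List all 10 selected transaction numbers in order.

j=1: r + 0k = 146.424 → ⌈·⌉ = 147
j=2: r + 1k = 339.724 → ⌈·⌉ = 340
j=3: r + 2k = 533.024 → ⌈·⌉ = 534
j=4: r + 3k = 726.324 → ⌈·⌉ = 727
j=5: r + 4k = 919.624 → ⌈·⌉ = 920
j=6: r + 5k = 1112.924 → ⌈·⌉ = 1113
j=7: r + 6k = 1306.224 → ⌈·⌉ = 1307
j=8: r + 7k = 1499.524 → ⌈·⌉ = 1500
j=9: r + 8k = 1692.824 → ⌈·⌉ = 1693
j=10: r + 9k = 1886.124 → ⌈·⌉ = 1887

147, 340, 534, 727, 920, 1113, 1307, 1500, 1693, 1887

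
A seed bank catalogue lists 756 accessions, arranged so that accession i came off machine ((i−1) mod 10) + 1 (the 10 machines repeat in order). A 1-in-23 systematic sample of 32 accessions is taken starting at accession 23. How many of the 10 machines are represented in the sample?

10

Consecutive selections differ by k = 23, so their machine numbers differ by 23 mod 10 = 3.
gcd(23, 10) = 1, so the sample visits 10/1 = 10 distinct residues mod 10.
Start 23 is machine 3; the machines hit are 1, 2, 3, 4, 5, 6, 7, 8, 9, 10.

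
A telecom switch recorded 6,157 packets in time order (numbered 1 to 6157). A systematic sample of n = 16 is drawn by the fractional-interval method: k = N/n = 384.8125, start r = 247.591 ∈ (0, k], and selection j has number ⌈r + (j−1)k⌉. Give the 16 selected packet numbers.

j=1: r + 0k = 247.591 → ⌈·⌉ = 248
j=2: r + 1k = 632.4035 → ⌈·⌉ = 633
j=3: r + 2k = 1017.216 → ⌈·⌉ = 1018
j=4: r + 3k = 1402.0285 → ⌈·⌉ = 1403
j=5: r + 4k = 1786.841 → ⌈·⌉ = 1787
j=6: r + 5k = 2171.6535 → ⌈·⌉ = 2172
j=7: r + 6k = 2556.466 → ⌈·⌉ = 2557
j=8: r + 7k = 2941.2785 → ⌈·⌉ = 2942
j=9: r + 8k = 3326.091 → ⌈·⌉ = 3327
j=10: r + 9k = 3710.9035 → ⌈·⌉ = 3711
j=11: r + 10k = 4095.716 → ⌈·⌉ = 4096
j=12: r + 11k = 4480.5285 → ⌈·⌉ = 4481
j=13: r + 12k = 4865.341 → ⌈·⌉ = 4866
j=14: r + 13k = 5250.1535 → ⌈·⌉ = 5251
j=15: r + 14k = 5634.966 → ⌈·⌉ = 5635
j=16: r + 15k = 6019.7785 → ⌈·⌉ = 6020

248, 633, 1018, 1403, 1787, 2172, 2557, 2942, 3327, 3711, 4096, 4481, 4866, 5251, 5635, 6020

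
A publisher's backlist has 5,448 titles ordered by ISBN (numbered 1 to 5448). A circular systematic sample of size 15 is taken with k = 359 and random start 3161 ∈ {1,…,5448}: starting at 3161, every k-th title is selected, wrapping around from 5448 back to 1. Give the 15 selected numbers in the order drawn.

Selection 1: 3161
Selection 2: 3161 + 359 = 3520
Selection 3: 3520 + 359 = 3879
Selection 4: 3879 + 359 = 4238
Selection 5: 4238 + 359 = 4597
Selection 6: 4597 + 359 = 4956
Selection 7: 4956 + 359 = 5315
Selection 8: 5315 + 359 = 5674 → 5674 − 5448 = 226
Selection 9: 226 + 359 = 585
Selection 10: 585 + 359 = 944
Selection 11: 944 + 359 = 1303
Selection 12: 1303 + 359 = 1662
Selection 13: 1662 + 359 = 2021
Selection 14: 2021 + 359 = 2380
Selection 15: 2380 + 359 = 2739

3161, 3520, 3879, 4238, 4597, 4956, 5315, 226, 585, 944, 1303, 1662, 2021, 2380, 2739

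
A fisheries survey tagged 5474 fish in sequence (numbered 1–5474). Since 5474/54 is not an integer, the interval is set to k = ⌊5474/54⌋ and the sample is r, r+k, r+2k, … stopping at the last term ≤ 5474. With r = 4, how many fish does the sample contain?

k = ⌊5474/54⌋ = 101
Achieved size = ⌊(5474 − 4)/101⌋ + 1 = ⌊5470/101⌋ + 1 = 54 + 1 = 55
(last selection: 4 + 54×101 = 5458 ≤ 5474; next would be 5559 > 5474)

55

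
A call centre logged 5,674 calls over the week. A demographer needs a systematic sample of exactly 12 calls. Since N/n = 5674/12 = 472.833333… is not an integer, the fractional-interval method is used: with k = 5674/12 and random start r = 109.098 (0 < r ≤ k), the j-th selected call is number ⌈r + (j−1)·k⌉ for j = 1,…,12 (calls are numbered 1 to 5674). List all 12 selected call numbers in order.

110, 582, 1055, 1528, 2001, 2474, 2947, 3419, 3892, 4365, 4838, 5311

j=1: r + 0k = 109.098 → ⌈·⌉ = 110
j=2: r + 1k = 581.931333… → ⌈·⌉ = 582
j=3: r + 2k = 1054.764666… → ⌈·⌉ = 1055
j=4: r + 3k = 1527.598 → ⌈·⌉ = 1528
j=5: r + 4k = 2000.431333… → ⌈·⌉ = 2001
j=6: r + 5k = 2473.264666… → ⌈·⌉ = 2474
j=7: r + 6k = 2946.098 → ⌈·⌉ = 2947
j=8: r + 7k = 3418.931333… → ⌈·⌉ = 3419
j=9: r + 8k = 3891.764666… → ⌈·⌉ = 3892
j=10: r + 9k = 4364.598 → ⌈·⌉ = 4365
j=11: r + 10k = 4837.431333… → ⌈·⌉ = 4838
j=12: r + 11k = 5310.264666… → ⌈·⌉ = 5311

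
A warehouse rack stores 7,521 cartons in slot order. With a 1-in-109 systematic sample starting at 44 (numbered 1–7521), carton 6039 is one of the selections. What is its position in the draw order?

k = 109
position = (6039 − 44)/109 + 1 = 5995/109 + 1 = 55 + 1 = 56

56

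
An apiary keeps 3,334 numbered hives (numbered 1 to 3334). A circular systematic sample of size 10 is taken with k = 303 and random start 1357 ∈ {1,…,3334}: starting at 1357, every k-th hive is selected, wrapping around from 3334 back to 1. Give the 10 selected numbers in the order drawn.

1357, 1660, 1963, 2266, 2569, 2872, 3175, 144, 447, 750

Selection 1: 1357
Selection 2: 1357 + 303 = 1660
Selection 3: 1660 + 303 = 1963
Selection 4: 1963 + 303 = 2266
Selection 5: 2266 + 303 = 2569
Selection 6: 2569 + 303 = 2872
Selection 7: 2872 + 303 = 3175
Selection 8: 3175 + 303 = 3478 → 3478 − 3334 = 144
Selection 9: 144 + 303 = 447
Selection 10: 447 + 303 = 750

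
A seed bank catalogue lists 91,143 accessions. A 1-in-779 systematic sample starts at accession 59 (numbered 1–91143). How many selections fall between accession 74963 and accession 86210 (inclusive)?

14

k = 779
First selection ≥ 74963: 59 + ⌈(74963−59)/779⌉·779 = 59 + 97×779 = 75622
Last selection ≤ 86210: 59 + ⌊(86210−59)/779⌋·779 = 59 + 110×779 = 85749
Count = 110 − 97 + 1 = 14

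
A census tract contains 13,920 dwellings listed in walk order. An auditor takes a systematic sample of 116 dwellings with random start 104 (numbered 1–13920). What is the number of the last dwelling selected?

13904

k = 13920/116 = 120
116th selection = r + (116−1)·k = 104 + 115×120 = 104 + 13800 = 13904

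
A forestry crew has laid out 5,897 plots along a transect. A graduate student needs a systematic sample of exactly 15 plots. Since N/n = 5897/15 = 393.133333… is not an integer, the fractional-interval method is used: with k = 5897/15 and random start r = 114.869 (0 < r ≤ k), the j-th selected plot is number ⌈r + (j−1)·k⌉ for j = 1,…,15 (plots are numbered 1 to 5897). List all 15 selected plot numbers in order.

115, 509, 902, 1295, 1688, 2081, 2474, 2867, 3260, 3654, 4047, 4440, 4833, 5226, 5619

j=1: r + 0k = 114.869 → ⌈·⌉ = 115
j=2: r + 1k = 508.002333… → ⌈·⌉ = 509
j=3: r + 2k = 901.135666… → ⌈·⌉ = 902
j=4: r + 3k = 1294.269 → ⌈·⌉ = 1295
j=5: r + 4k = 1687.402333… → ⌈·⌉ = 1688
j=6: r + 5k = 2080.535666… → ⌈·⌉ = 2081
j=7: r + 6k = 2473.669 → ⌈·⌉ = 2474
j=8: r + 7k = 2866.802333… → ⌈·⌉ = 2867
j=9: r + 8k = 3259.935666… → ⌈·⌉ = 3260
j=10: r + 9k = 3653.069 → ⌈·⌉ = 3654
j=11: r + 10k = 4046.202333… → ⌈·⌉ = 4047
j=12: r + 11k = 4439.335666… → ⌈·⌉ = 4440
j=13: r + 12k = 4832.469 → ⌈·⌉ = 4833
j=14: r + 13k = 5225.602333… → ⌈·⌉ = 5226
j=15: r + 14k = 5618.735666… → ⌈·⌉ = 5619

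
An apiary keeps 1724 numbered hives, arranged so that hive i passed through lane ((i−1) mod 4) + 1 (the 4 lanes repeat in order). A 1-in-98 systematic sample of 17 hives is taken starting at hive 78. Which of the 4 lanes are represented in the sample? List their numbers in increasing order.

Consecutive selections differ by k = 98, so their lane numbers differ by 98 mod 4 = 2.
gcd(98, 4) = 2, so the sample visits 4/2 = 2 distinct residues mod 4.
Start 78 is lane 2; the lanes hit are 2, 4.

2, 4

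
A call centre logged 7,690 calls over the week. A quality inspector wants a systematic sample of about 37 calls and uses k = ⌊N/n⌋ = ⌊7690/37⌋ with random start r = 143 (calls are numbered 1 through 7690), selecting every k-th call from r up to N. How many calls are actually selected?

k = ⌊7690/37⌋ = 207
Achieved size = ⌊(7690 − 143)/207⌋ + 1 = ⌊7547/207⌋ + 1 = 36 + 1 = 37
(last selection: 143 + 36×207 = 7595 ≤ 7690; next would be 7802 > 7690)

37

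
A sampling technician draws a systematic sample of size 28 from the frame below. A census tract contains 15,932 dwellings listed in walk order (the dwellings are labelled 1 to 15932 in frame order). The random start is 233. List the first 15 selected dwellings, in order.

233, 802, 1371, 1940, 2509, 3078, 3647, 4216, 4785, 5354, 5923, 6492, 7061, 7630, 8199

k = N/n = 15932/28 = 569
dwelling 1: 233
dwelling 2: 233 + 569 = 802
dwelling 3: 802 + 569 = 1371
dwelling 4: 1371 + 569 = 1940
dwelling 5: 1940 + 569 = 2509
dwelling 6: 2509 + 569 = 3078
dwelling 7: 3078 + 569 = 3647
dwelling 8: 3647 + 569 = 4216
dwelling 9: 4216 + 569 = 4785
dwelling 10: 4785 + 569 = 5354
dwelling 11: 5354 + 569 = 5923
dwelling 12: 5923 + 569 = 6492
dwelling 13: 6492 + 569 = 7061
dwelling 14: 7061 + 569 = 7630
dwelling 15: 7630 + 569 = 8199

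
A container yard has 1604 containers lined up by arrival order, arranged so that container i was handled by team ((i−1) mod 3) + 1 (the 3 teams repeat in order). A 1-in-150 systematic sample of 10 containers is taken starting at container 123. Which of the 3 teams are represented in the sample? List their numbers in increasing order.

Consecutive selections differ by k = 150, so their team numbers differ by 150 mod 3 = 0.
gcd(150, 3) = 3, so the sample visits 3/3 = 1 distinct residues mod 3.
Start 123 is team 3; the teams hit are 3.

3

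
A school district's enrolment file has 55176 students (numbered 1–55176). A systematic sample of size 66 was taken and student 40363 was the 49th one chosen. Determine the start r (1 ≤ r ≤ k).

k = 55176/66 = 836
r = 40363 − (49−1)×836 = 40363 − 40128 = 235

235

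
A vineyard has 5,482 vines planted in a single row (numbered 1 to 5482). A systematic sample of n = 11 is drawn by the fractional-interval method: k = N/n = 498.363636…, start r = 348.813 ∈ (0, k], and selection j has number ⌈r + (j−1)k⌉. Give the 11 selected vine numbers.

j=1: r + 0k = 348.813 → ⌈·⌉ = 349
j=2: r + 1k = 847.176636… → ⌈·⌉ = 848
j=3: r + 2k = 1345.540272… → ⌈·⌉ = 1346
j=4: r + 3k = 1843.903909… → ⌈·⌉ = 1844
j=5: r + 4k = 2342.267545… → ⌈·⌉ = 2343
j=6: r + 5k = 2840.631181… → ⌈·⌉ = 2841
j=7: r + 6k = 3338.994818… → ⌈·⌉ = 3339
j=8: r + 7k = 3837.358454… → ⌈·⌉ = 3838
j=9: r + 8k = 4335.722090… → ⌈·⌉ = 4336
j=10: r + 9k = 4834.085727… → ⌈·⌉ = 4835
j=11: r + 10k = 5332.449363… → ⌈·⌉ = 5333

349, 848, 1346, 1844, 2343, 2841, 3339, 3838, 4336, 4835, 5333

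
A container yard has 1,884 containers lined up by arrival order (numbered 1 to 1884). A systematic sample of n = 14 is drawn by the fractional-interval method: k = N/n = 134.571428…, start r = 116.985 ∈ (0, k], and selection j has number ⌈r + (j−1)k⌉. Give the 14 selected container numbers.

117, 252, 387, 521, 656, 790, 925, 1059, 1194, 1329, 1463, 1598, 1732, 1867

j=1: r + 0k = 116.985 → ⌈·⌉ = 117
j=2: r + 1k = 251.556428… → ⌈·⌉ = 252
j=3: r + 2k = 386.127857… → ⌈·⌉ = 387
j=4: r + 3k = 520.699285… → ⌈·⌉ = 521
j=5: r + 4k = 655.270714… → ⌈·⌉ = 656
j=6: r + 5k = 789.842142… → ⌈·⌉ = 790
j=7: r + 6k = 924.413571… → ⌈·⌉ = 925
j=8: r + 7k = 1058.985 → ⌈·⌉ = 1059
j=9: r + 8k = 1193.556428… → ⌈·⌉ = 1194
j=10: r + 9k = 1328.127857… → ⌈·⌉ = 1329
j=11: r + 10k = 1462.699285… → ⌈·⌉ = 1463
j=12: r + 11k = 1597.270714… → ⌈·⌉ = 1598
j=13: r + 12k = 1731.842142… → ⌈·⌉ = 1732
j=14: r + 13k = 1866.413571… → ⌈·⌉ = 1867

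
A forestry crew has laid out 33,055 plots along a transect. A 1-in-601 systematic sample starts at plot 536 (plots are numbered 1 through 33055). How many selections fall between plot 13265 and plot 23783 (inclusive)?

17

k = 601
First selection ≥ 13265: 536 + ⌈(13265−536)/601⌉·601 = 536 + 22×601 = 13758
Last selection ≤ 23783: 536 + ⌊(23783−536)/601⌋·601 = 536 + 38×601 = 23374
Count = 38 − 22 + 1 = 17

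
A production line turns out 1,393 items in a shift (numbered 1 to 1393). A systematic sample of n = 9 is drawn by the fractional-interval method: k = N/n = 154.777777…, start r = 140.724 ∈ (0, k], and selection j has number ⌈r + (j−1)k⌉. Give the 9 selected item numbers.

j=1: r + 0k = 140.724 → ⌈·⌉ = 141
j=2: r + 1k = 295.501777… → ⌈·⌉ = 296
j=3: r + 2k = 450.279555… → ⌈·⌉ = 451
j=4: r + 3k = 605.057333… → ⌈·⌉ = 606
j=5: r + 4k = 759.835111… → ⌈·⌉ = 760
j=6: r + 5k = 914.612888… → ⌈·⌉ = 915
j=7: r + 6k = 1069.390666… → ⌈·⌉ = 1070
j=8: r + 7k = 1224.168444… → ⌈·⌉ = 1225
j=9: r + 8k = 1378.946222… → ⌈·⌉ = 1379

141, 296, 451, 606, 760, 915, 1070, 1225, 1379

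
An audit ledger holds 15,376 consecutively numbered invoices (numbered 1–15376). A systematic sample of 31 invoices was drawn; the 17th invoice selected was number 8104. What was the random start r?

168

k = 15376/31 = 496
r = 8104 − (17−1)×496 = 8104 − 7936 = 168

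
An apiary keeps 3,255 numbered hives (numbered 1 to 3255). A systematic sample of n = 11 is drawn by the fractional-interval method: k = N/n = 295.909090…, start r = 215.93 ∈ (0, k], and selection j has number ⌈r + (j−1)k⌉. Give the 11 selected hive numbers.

216, 512, 808, 1104, 1400, 1696, 1992, 2288, 2584, 2880, 3176

j=1: r + 0k = 215.93 → ⌈·⌉ = 216
j=2: r + 1k = 511.839090… → ⌈·⌉ = 512
j=3: r + 2k = 807.748181… → ⌈·⌉ = 808
j=4: r + 3k = 1103.657272… → ⌈·⌉ = 1104
j=5: r + 4k = 1399.566363… → ⌈·⌉ = 1400
j=6: r + 5k = 1695.475454… → ⌈·⌉ = 1696
j=7: r + 6k = 1991.384545… → ⌈·⌉ = 1992
j=8: r + 7k = 2287.293636… → ⌈·⌉ = 2288
j=9: r + 8k = 2583.202727… → ⌈·⌉ = 2584
j=10: r + 9k = 2879.111818… → ⌈·⌉ = 2880
j=11: r + 10k = 3175.020909… → ⌈·⌉ = 3176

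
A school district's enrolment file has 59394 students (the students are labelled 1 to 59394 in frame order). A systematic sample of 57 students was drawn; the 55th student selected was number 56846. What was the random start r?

578

k = 59394/57 = 1042
r = 56846 − (55−1)×1042 = 56846 − 56268 = 578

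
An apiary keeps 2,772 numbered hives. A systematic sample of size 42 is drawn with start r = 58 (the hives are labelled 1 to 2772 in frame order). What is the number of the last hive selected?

k = 2772/42 = 66
42nd selection = r + (42−1)·k = 58 + 41×66 = 58 + 2706 = 2764

2764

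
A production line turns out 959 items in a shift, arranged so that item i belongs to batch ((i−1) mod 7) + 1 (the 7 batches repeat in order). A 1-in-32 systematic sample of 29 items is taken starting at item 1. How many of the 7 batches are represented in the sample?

7

Consecutive selections differ by k = 32, so their batch numbers differ by 32 mod 7 = 4.
gcd(32, 7) = 1, so the sample visits 7/1 = 7 distinct residues mod 7.
Start 1 is batch 1; the batches hit are 1, 2, 3, 4, 5, 6, 7.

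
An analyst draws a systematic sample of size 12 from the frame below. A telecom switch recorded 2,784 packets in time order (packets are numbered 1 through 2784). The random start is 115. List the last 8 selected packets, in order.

1043, 1275, 1507, 1739, 1971, 2203, 2435, 2667

k = N/n = 2784/12 = 232
5th selection = 115 + 4×232 = 1043
6th: 1043 + 232 = 1275
7th: 1275 + 232 = 1507
8th: 1507 + 232 = 1739
9th: 1739 + 232 = 1971
10th: 1971 + 232 = 2203
11th: 2203 + 232 = 2435
12th: 2435 + 232 = 2667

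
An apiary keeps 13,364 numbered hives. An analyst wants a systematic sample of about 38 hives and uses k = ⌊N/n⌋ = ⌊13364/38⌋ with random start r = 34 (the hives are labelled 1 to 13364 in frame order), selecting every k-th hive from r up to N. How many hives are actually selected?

k = ⌊13364/38⌋ = 351
Achieved size = ⌊(13364 − 34)/351⌋ + 1 = ⌊13330/351⌋ + 1 = 37 + 1 = 38
(last selection: 34 + 37×351 = 13021 ≤ 13364; next would be 13372 > 13364)

38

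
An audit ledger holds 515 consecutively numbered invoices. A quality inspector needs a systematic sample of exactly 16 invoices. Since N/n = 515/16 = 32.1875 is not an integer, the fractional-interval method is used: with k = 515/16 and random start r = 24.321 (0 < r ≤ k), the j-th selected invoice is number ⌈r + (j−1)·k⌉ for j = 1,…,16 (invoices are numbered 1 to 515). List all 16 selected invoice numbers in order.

25, 57, 89, 121, 154, 186, 218, 250, 282, 315, 347, 379, 411, 443, 475, 508

j=1: r + 0k = 24.321 → ⌈·⌉ = 25
j=2: r + 1k = 56.5085 → ⌈·⌉ = 57
j=3: r + 2k = 88.696 → ⌈·⌉ = 89
j=4: r + 3k = 120.8835 → ⌈·⌉ = 121
j=5: r + 4k = 153.071 → ⌈·⌉ = 154
j=6: r + 5k = 185.2585 → ⌈·⌉ = 186
j=7: r + 6k = 217.446 → ⌈·⌉ = 218
j=8: r + 7k = 249.6335 → ⌈·⌉ = 250
j=9: r + 8k = 281.821 → ⌈·⌉ = 282
j=10: r + 9k = 314.0085 → ⌈·⌉ = 315
j=11: r + 10k = 346.196 → ⌈·⌉ = 347
j=12: r + 11k = 378.3835 → ⌈·⌉ = 379
j=13: r + 12k = 410.571 → ⌈·⌉ = 411
j=14: r + 13k = 442.7585 → ⌈·⌉ = 443
j=15: r + 14k = 474.946 → ⌈·⌉ = 475
j=16: r + 15k = 507.1335 → ⌈·⌉ = 508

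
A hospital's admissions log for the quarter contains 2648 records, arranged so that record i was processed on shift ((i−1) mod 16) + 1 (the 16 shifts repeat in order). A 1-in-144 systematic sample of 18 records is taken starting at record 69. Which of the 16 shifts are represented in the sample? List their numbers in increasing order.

Consecutive selections differ by k = 144, so their shift numbers differ by 144 mod 16 = 0.
gcd(144, 16) = 16, so the sample visits 16/16 = 1 distinct residues mod 16.
Start 69 is shift 5; the shifts hit are 5.

5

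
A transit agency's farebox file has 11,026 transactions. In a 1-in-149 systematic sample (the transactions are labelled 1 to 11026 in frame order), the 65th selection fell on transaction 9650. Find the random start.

114

k = 149
r = 9650 − (65−1)×149 = 9650 − 9536 = 114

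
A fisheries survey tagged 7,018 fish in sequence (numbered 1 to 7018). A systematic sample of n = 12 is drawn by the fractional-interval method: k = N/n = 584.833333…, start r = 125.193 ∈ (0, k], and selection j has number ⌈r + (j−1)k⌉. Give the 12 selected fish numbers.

126, 711, 1295, 1880, 2465, 3050, 3635, 4220, 4804, 5389, 5974, 6559

j=1: r + 0k = 125.193 → ⌈·⌉ = 126
j=2: r + 1k = 710.026333… → ⌈·⌉ = 711
j=3: r + 2k = 1294.859666… → ⌈·⌉ = 1295
j=4: r + 3k = 1879.693 → ⌈·⌉ = 1880
j=5: r + 4k = 2464.526333… → ⌈·⌉ = 2465
j=6: r + 5k = 3049.359666… → ⌈·⌉ = 3050
j=7: r + 6k = 3634.193 → ⌈·⌉ = 3635
j=8: r + 7k = 4219.026333… → ⌈·⌉ = 4220
j=9: r + 8k = 4803.859666… → ⌈·⌉ = 4804
j=10: r + 9k = 5388.693 → ⌈·⌉ = 5389
j=11: r + 10k = 5973.526333… → ⌈·⌉ = 5974
j=12: r + 11k = 6558.359666… → ⌈·⌉ = 6559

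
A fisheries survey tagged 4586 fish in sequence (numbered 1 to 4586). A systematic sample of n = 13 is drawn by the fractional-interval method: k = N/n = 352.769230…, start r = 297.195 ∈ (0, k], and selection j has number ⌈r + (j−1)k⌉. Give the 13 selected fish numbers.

j=1: r + 0k = 297.195 → ⌈·⌉ = 298
j=2: r + 1k = 649.964230… → ⌈·⌉ = 650
j=3: r + 2k = 1002.733461… → ⌈·⌉ = 1003
j=4: r + 3k = 1355.502692… → ⌈·⌉ = 1356
j=5: r + 4k = 1708.271923… → ⌈·⌉ = 1709
j=6: r + 5k = 2061.041153… → ⌈·⌉ = 2062
j=7: r + 6k = 2413.810384… → ⌈·⌉ = 2414
j=8: r + 7k = 2766.579615… → ⌈·⌉ = 2767
j=9: r + 8k = 3119.348846… → ⌈·⌉ = 3120
j=10: r + 9k = 3472.118076… → ⌈·⌉ = 3473
j=11: r + 10k = 3824.887307… → ⌈·⌉ = 3825
j=12: r + 11k = 4177.656538… → ⌈·⌉ = 4178
j=13: r + 12k = 4530.425769… → ⌈·⌉ = 4531

298, 650, 1003, 1356, 1709, 2062, 2414, 2767, 3120, 3473, 3825, 4178, 4531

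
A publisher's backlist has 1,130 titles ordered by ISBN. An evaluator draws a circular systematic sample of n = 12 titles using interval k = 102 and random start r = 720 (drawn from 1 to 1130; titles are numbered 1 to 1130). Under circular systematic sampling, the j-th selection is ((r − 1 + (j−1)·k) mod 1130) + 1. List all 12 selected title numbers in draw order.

Selection 1: 720
Selection 2: 720 + 102 = 822
Selection 3: 822 + 102 = 924
Selection 4: 924 + 102 = 1026
Selection 5: 1026 + 102 = 1128
Selection 6: 1128 + 102 = 1230 → 1230 − 1130 = 100
Selection 7: 100 + 102 = 202
Selection 8: 202 + 102 = 304
Selection 9: 304 + 102 = 406
Selection 10: 406 + 102 = 508
Selection 11: 508 + 102 = 610
Selection 12: 610 + 102 = 712

720, 822, 924, 1026, 1128, 100, 202, 304, 406, 508, 610, 712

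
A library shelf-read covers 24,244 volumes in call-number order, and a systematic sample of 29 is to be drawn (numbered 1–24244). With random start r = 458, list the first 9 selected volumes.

458, 1294, 2130, 2966, 3802, 4638, 5474, 6310, 7146

k = N/n = 24244/29 = 836
volume 1: 458
volume 2: 458 + 836 = 1294
volume 3: 1294 + 836 = 2130
volume 4: 2130 + 836 = 2966
volume 5: 2966 + 836 = 3802
volume 6: 3802 + 836 = 4638
volume 7: 4638 + 836 = 5474
volume 8: 5474 + 836 = 6310
volume 9: 6310 + 836 = 7146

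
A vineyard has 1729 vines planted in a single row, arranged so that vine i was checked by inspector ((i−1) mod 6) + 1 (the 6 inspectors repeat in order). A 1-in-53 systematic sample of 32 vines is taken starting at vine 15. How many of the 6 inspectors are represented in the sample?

6

Consecutive selections differ by k = 53, so their inspector numbers differ by 53 mod 6 = 5.
gcd(53, 6) = 1, so the sample visits 6/1 = 6 distinct residues mod 6.
Start 15 is inspector 3; the inspectors hit are 1, 2, 3, 4, 5, 6.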